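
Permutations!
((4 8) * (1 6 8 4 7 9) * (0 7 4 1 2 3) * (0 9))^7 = (0 7)(1 4 8 6)(2 3 9)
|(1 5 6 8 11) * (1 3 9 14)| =|(1 5 6 8 11 3 9 14)| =8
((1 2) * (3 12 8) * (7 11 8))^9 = (1 2)(3 8 11 7 12)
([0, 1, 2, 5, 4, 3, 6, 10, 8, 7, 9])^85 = [0, 1, 2, 5, 4, 3, 6, 10, 8, 7, 9]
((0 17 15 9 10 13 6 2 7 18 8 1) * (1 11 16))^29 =((0 17 15 9 10 13 6 2 7 18 8 11 16 1))^29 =(0 17 15 9 10 13 6 2 7 18 8 11 16 1)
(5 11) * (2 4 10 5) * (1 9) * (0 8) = (0 8)(1 9)(2 4 10 5 11) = [8, 9, 4, 3, 10, 11, 6, 7, 0, 1, 5, 2]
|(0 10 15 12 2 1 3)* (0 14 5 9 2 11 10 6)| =12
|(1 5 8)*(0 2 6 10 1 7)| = |(0 2 6 10 1 5 8 7)| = 8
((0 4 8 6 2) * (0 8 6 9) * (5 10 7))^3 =((0 4 6 2 8 9)(5 10 7))^3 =(10)(0 2)(4 8)(6 9)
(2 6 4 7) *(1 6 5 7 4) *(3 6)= (1 3 6)(2 5 7)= [0, 3, 5, 6, 4, 7, 1, 2]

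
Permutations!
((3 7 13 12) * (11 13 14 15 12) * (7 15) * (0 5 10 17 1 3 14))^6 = ((0 5 10 17 1 3 15 12 14 7)(11 13))^6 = (0 15 10 14 1)(3 5 12 17 7)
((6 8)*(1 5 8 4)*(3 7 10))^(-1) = ((1 5 8 6 4)(3 7 10))^(-1) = (1 4 6 8 5)(3 10 7)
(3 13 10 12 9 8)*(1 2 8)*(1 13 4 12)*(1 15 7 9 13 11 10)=[0, 2, 8, 4, 12, 5, 6, 9, 3, 11, 15, 10, 13, 1, 14, 7]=(1 2 8 3 4 12 13)(7 9 11 10 15)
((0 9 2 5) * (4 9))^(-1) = (0 5 2 9 4)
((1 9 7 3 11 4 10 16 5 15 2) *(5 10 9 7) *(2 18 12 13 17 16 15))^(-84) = (18)(1 4)(2 11)(3 5)(7 9)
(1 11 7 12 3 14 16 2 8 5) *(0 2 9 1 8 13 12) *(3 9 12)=[2, 11, 13, 14, 4, 8, 6, 0, 5, 1, 10, 7, 9, 3, 16, 15, 12]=(0 2 13 3 14 16 12 9 1 11 7)(5 8)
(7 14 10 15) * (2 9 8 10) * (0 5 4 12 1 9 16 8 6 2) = (0 5 4 12 1 9 6 2 16 8 10 15 7 14) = [5, 9, 16, 3, 12, 4, 2, 14, 10, 6, 15, 11, 1, 13, 0, 7, 8]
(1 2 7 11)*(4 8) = (1 2 7 11)(4 8) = [0, 2, 7, 3, 8, 5, 6, 11, 4, 9, 10, 1]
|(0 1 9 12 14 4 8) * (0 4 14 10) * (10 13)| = |(14)(0 1 9 12 13 10)(4 8)| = 6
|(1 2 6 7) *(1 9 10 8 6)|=|(1 2)(6 7 9 10 8)|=10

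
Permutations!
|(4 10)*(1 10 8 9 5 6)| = 7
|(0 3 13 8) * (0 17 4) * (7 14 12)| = |(0 3 13 8 17 4)(7 14 12)| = 6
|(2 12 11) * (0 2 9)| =5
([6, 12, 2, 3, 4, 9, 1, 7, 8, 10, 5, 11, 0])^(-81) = [12, 6, 2, 3, 4, 5, 0, 7, 8, 9, 10, 11, 1]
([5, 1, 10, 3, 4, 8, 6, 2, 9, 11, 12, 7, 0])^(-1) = (0 12 10 2 7 11 9 8 5)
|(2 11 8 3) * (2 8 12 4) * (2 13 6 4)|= |(2 11 12)(3 8)(4 13 6)|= 6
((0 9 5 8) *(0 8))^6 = (9)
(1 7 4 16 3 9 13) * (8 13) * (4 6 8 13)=(1 7 6 8 4 16 3 9 13)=[0, 7, 2, 9, 16, 5, 8, 6, 4, 13, 10, 11, 12, 1, 14, 15, 3]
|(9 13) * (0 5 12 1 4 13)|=7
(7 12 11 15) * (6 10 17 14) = (6 10 17 14)(7 12 11 15) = [0, 1, 2, 3, 4, 5, 10, 12, 8, 9, 17, 15, 11, 13, 6, 7, 16, 14]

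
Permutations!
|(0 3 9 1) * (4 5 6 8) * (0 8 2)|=|(0 3 9 1 8 4 5 6 2)|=9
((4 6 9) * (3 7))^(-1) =(3 7)(4 9 6)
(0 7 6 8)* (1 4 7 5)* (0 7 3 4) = (0 5 1)(3 4)(6 8 7) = [5, 0, 2, 4, 3, 1, 8, 6, 7]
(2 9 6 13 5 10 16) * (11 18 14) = (2 9 6 13 5 10 16)(11 18 14) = [0, 1, 9, 3, 4, 10, 13, 7, 8, 6, 16, 18, 12, 5, 11, 15, 2, 17, 14]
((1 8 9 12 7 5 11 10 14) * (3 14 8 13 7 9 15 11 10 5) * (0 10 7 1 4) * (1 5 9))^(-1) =(0 4 14 3 7 5 13 1 12 9 11 15 8 10)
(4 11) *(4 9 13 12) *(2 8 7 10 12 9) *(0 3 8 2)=(0 3 8 7 10 12 4 11)(9 13)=[3, 1, 2, 8, 11, 5, 6, 10, 7, 13, 12, 0, 4, 9]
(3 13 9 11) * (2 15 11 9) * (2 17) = [0, 1, 15, 13, 4, 5, 6, 7, 8, 9, 10, 3, 12, 17, 14, 11, 16, 2] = (2 15 11 3 13 17)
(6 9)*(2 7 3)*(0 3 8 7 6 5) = (0 3 2 6 9 5)(7 8) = [3, 1, 6, 2, 4, 0, 9, 8, 7, 5]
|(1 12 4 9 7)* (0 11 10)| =15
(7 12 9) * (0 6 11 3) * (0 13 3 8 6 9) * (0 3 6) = (0 9 7 12 3 13 6 11 8) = [9, 1, 2, 13, 4, 5, 11, 12, 0, 7, 10, 8, 3, 6]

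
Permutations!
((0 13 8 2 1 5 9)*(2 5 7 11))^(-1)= ((0 13 8 5 9)(1 7 11 2))^(-1)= (0 9 5 8 13)(1 2 11 7)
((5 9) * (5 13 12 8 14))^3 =(5 12)(8 9)(13 14)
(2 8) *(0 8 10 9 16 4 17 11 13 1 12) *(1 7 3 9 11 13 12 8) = (0 1 8 2 10 11 12)(3 9 16 4 17 13 7) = [1, 8, 10, 9, 17, 5, 6, 3, 2, 16, 11, 12, 0, 7, 14, 15, 4, 13]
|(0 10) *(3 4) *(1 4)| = 6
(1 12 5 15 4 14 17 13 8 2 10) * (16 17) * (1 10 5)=(1 12)(2 5 15 4 14 16 17 13 8)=[0, 12, 5, 3, 14, 15, 6, 7, 2, 9, 10, 11, 1, 8, 16, 4, 17, 13]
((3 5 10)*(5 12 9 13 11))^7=((3 12 9 13 11 5 10))^7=(13)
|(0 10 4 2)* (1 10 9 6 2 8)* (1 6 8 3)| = |(0 9 8 6 2)(1 10 4 3)| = 20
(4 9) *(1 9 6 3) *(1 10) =(1 9 4 6 3 10) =[0, 9, 2, 10, 6, 5, 3, 7, 8, 4, 1]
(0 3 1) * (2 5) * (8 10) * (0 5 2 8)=[3, 5, 2, 1, 4, 8, 6, 7, 10, 9, 0]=(0 3 1 5 8 10)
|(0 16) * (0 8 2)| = 4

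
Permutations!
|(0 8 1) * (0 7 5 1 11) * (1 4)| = 12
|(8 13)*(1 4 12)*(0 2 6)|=|(0 2 6)(1 4 12)(8 13)|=6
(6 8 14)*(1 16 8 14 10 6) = (1 16 8 10 6 14) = [0, 16, 2, 3, 4, 5, 14, 7, 10, 9, 6, 11, 12, 13, 1, 15, 8]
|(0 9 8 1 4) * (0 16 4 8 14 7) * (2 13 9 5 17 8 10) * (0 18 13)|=70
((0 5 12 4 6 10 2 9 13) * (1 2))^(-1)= (0 13 9 2 1 10 6 4 12 5)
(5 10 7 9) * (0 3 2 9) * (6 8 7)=[3, 1, 9, 2, 4, 10, 8, 0, 7, 5, 6]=(0 3 2 9 5 10 6 8 7)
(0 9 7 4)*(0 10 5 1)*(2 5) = (0 9 7 4 10 2 5 1) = [9, 0, 5, 3, 10, 1, 6, 4, 8, 7, 2]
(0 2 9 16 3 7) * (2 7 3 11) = [7, 1, 9, 3, 4, 5, 6, 0, 8, 16, 10, 2, 12, 13, 14, 15, 11] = (0 7)(2 9 16 11)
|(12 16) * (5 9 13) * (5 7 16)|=6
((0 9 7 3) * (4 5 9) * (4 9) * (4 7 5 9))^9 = ((0 4 9 5 7 3))^9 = (0 5)(3 9)(4 7)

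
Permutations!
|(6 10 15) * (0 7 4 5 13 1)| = 6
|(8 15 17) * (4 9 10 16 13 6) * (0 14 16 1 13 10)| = |(0 14 16 10 1 13 6 4 9)(8 15 17)| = 9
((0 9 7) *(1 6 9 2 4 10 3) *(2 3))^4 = (0 9 1)(2 4 10)(3 7 6)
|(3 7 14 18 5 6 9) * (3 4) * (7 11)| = 9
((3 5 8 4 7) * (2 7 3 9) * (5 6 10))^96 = ((2 7 9)(3 6 10 5 8 4))^96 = (10)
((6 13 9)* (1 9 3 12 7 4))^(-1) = ((1 9 6 13 3 12 7 4))^(-1) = (1 4 7 12 3 13 6 9)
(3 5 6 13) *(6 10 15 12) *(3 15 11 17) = (3 5 10 11 17)(6 13 15 12) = [0, 1, 2, 5, 4, 10, 13, 7, 8, 9, 11, 17, 6, 15, 14, 12, 16, 3]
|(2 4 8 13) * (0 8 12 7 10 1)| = 9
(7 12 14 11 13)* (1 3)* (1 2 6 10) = [0, 3, 6, 2, 4, 5, 10, 12, 8, 9, 1, 13, 14, 7, 11] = (1 3 2 6 10)(7 12 14 11 13)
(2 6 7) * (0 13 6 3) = (0 13 6 7 2 3) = [13, 1, 3, 0, 4, 5, 7, 2, 8, 9, 10, 11, 12, 6]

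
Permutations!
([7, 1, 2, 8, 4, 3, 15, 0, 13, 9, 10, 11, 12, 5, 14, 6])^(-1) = [7, 1, 2, 5, 4, 13, 15, 0, 3, 9, 10, 11, 12, 8, 14, 6]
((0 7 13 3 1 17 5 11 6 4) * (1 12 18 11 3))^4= ((0 7 13 1 17 5 3 12 18 11 6 4))^4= (0 17 18)(1 12 4)(3 6 13)(5 11 7)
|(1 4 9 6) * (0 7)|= |(0 7)(1 4 9 6)|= 4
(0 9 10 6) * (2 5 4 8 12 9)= (0 2 5 4 8 12 9 10 6)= [2, 1, 5, 3, 8, 4, 0, 7, 12, 10, 6, 11, 9]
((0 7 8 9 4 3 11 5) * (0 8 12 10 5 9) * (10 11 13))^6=(0 3 7 13 12 10 11 5 9 8 4)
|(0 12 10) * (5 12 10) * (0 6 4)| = 4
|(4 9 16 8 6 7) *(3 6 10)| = |(3 6 7 4 9 16 8 10)| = 8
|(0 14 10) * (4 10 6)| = |(0 14 6 4 10)| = 5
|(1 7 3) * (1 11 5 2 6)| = |(1 7 3 11 5 2 6)| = 7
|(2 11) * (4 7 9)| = 6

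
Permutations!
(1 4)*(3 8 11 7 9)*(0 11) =(0 11 7 9 3 8)(1 4) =[11, 4, 2, 8, 1, 5, 6, 9, 0, 3, 10, 7]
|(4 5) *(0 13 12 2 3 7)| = |(0 13 12 2 3 7)(4 5)| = 6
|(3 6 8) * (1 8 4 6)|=6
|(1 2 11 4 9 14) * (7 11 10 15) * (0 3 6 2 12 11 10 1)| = |(0 3 6 2 1 12 11 4 9 14)(7 10 15)| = 30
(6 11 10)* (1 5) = (1 5)(6 11 10) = [0, 5, 2, 3, 4, 1, 11, 7, 8, 9, 6, 10]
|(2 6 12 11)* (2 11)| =3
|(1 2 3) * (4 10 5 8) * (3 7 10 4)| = 7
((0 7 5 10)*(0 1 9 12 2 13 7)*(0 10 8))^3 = ((0 10 1 9 12 2 13 7 5 8))^3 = (0 9 13 8 1 2 5 10 12 7)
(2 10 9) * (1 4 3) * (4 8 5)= (1 8 5 4 3)(2 10 9)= [0, 8, 10, 1, 3, 4, 6, 7, 5, 2, 9]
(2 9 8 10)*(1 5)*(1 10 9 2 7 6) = (1 5 10 7 6)(8 9) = [0, 5, 2, 3, 4, 10, 1, 6, 9, 8, 7]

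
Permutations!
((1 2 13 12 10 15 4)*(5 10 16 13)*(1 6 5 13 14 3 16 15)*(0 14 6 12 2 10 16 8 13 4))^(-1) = ((0 14 3 8 13 2 4 12 15)(1 10)(5 16 6))^(-1) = (0 15 12 4 2 13 8 3 14)(1 10)(5 6 16)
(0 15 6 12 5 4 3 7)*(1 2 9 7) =(0 15 6 12 5 4 3 1 2 9 7) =[15, 2, 9, 1, 3, 4, 12, 0, 8, 7, 10, 11, 5, 13, 14, 6]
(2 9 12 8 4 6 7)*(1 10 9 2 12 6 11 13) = [0, 10, 2, 3, 11, 5, 7, 12, 4, 6, 9, 13, 8, 1] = (1 10 9 6 7 12 8 4 11 13)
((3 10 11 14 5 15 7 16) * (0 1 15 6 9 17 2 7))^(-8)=(0 1 15)(2 3 14 9 7 10 5 17 16 11 6)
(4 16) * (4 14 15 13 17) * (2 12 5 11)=(2 12 5 11)(4 16 14 15 13 17)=[0, 1, 12, 3, 16, 11, 6, 7, 8, 9, 10, 2, 5, 17, 15, 13, 14, 4]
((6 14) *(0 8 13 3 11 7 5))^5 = ((0 8 13 3 11 7 5)(6 14))^5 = (0 7 3 8 5 11 13)(6 14)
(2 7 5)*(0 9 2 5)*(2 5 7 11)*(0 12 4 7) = [9, 1, 11, 3, 7, 0, 6, 12, 8, 5, 10, 2, 4] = (0 9 5)(2 11)(4 7 12)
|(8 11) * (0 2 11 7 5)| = 6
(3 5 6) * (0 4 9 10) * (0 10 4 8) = (10)(0 8)(3 5 6)(4 9) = [8, 1, 2, 5, 9, 6, 3, 7, 0, 4, 10]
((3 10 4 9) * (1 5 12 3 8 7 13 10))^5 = ((1 5 12 3)(4 9 8 7 13 10))^5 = (1 5 12 3)(4 10 13 7 8 9)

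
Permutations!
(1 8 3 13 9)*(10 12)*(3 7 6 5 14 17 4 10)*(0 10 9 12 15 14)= (0 10 15 14 17 4 9 1 8 7 6 5)(3 13 12)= [10, 8, 2, 13, 9, 0, 5, 6, 7, 1, 15, 11, 3, 12, 17, 14, 16, 4]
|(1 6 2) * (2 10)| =|(1 6 10 2)| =4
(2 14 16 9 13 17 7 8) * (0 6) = [6, 1, 14, 3, 4, 5, 0, 8, 2, 13, 10, 11, 12, 17, 16, 15, 9, 7] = (0 6)(2 14 16 9 13 17 7 8)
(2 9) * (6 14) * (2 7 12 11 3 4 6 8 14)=[0, 1, 9, 4, 6, 5, 2, 12, 14, 7, 10, 3, 11, 13, 8]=(2 9 7 12 11 3 4 6)(8 14)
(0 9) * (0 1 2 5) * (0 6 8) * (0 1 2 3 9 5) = (0 5 6 8 1 3 9 2) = [5, 3, 0, 9, 4, 6, 8, 7, 1, 2]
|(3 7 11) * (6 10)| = 6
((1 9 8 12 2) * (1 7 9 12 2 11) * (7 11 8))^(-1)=(1 11 2 8 12)(7 9)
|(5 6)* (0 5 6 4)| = |(6)(0 5 4)| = 3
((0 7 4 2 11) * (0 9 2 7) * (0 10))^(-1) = (0 10)(2 9 11)(4 7)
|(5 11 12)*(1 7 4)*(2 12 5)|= 6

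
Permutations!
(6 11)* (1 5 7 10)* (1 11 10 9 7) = (1 5)(6 10 11)(7 9) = [0, 5, 2, 3, 4, 1, 10, 9, 8, 7, 11, 6]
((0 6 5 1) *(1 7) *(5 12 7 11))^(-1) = ((0 6 12 7 1)(5 11))^(-1) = (0 1 7 12 6)(5 11)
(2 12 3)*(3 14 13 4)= (2 12 14 13 4 3)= [0, 1, 12, 2, 3, 5, 6, 7, 8, 9, 10, 11, 14, 4, 13]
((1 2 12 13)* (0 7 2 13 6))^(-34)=(13)(0 7 2 12 6)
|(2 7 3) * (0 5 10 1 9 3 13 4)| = 10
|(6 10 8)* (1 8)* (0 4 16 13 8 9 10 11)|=21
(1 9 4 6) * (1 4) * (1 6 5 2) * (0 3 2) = (0 3 2 1 9 6 4 5) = [3, 9, 1, 2, 5, 0, 4, 7, 8, 6]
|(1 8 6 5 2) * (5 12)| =6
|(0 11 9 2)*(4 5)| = 4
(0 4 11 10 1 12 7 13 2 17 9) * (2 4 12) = (0 12 7 13 4 11 10 1 2 17 9) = [12, 2, 17, 3, 11, 5, 6, 13, 8, 0, 1, 10, 7, 4, 14, 15, 16, 9]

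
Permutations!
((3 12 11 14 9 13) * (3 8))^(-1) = (3 8 13 9 14 11 12)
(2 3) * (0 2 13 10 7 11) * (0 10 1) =[2, 0, 3, 13, 4, 5, 6, 11, 8, 9, 7, 10, 12, 1] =(0 2 3 13 1)(7 11 10)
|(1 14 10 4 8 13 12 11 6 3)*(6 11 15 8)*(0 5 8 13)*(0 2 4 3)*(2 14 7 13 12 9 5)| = 36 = |(0 2 4 6)(1 7 13 9 5 8 14 10 3)(12 15)|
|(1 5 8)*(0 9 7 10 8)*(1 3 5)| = 7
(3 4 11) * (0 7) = [7, 1, 2, 4, 11, 5, 6, 0, 8, 9, 10, 3] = (0 7)(3 4 11)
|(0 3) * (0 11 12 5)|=|(0 3 11 12 5)|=5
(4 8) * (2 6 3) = (2 6 3)(4 8) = [0, 1, 6, 2, 8, 5, 3, 7, 4]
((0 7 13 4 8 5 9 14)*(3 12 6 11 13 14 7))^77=((0 3 12 6 11 13 4 8 5 9 7 14))^77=(0 13 7 6 5 3 4 14 11 9 12 8)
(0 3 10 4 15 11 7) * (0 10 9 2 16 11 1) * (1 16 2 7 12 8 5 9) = (0 3 1)(4 15 16 11 12 8 5 9 7 10) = [3, 0, 2, 1, 15, 9, 6, 10, 5, 7, 4, 12, 8, 13, 14, 16, 11]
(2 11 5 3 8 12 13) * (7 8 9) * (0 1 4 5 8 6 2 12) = (0 1 4 5 3 9 7 6 2 11 8)(12 13) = [1, 4, 11, 9, 5, 3, 2, 6, 0, 7, 10, 8, 13, 12]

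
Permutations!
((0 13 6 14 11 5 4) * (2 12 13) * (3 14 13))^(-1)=((0 2 12 3 14 11 5 4)(6 13))^(-1)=(0 4 5 11 14 3 12 2)(6 13)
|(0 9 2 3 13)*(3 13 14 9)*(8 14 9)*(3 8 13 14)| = 7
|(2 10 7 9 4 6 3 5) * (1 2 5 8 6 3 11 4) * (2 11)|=|(1 11 4 3 8 6 2 10 7 9)|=10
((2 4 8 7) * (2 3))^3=(2 7 4 3 8)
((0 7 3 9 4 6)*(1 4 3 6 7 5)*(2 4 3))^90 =((0 5 1 3 9 2 4 7 6))^90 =(9)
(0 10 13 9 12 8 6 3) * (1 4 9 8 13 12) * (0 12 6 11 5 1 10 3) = (0 3 12 13 8 11 5 1 4 9 10 6) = [3, 4, 2, 12, 9, 1, 0, 7, 11, 10, 6, 5, 13, 8]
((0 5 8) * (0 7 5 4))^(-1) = ((0 4)(5 8 7))^(-1) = (0 4)(5 7 8)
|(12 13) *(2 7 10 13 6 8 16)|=|(2 7 10 13 12 6 8 16)|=8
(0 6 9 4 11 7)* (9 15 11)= (0 6 15 11 7)(4 9)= [6, 1, 2, 3, 9, 5, 15, 0, 8, 4, 10, 7, 12, 13, 14, 11]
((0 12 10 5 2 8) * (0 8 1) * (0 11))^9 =(0 10 2 11 12 5 1)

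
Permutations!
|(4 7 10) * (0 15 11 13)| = 12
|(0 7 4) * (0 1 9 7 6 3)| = 12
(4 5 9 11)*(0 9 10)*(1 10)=[9, 10, 2, 3, 5, 1, 6, 7, 8, 11, 0, 4]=(0 9 11 4 5 1 10)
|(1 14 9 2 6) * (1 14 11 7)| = 12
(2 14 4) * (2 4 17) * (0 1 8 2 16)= (0 1 8 2 14 17 16)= [1, 8, 14, 3, 4, 5, 6, 7, 2, 9, 10, 11, 12, 13, 17, 15, 0, 16]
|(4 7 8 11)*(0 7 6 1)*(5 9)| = |(0 7 8 11 4 6 1)(5 9)| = 14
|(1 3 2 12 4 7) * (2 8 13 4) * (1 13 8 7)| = 10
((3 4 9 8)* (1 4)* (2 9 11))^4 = ((1 4 11 2 9 8 3))^4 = (1 9 4 8 11 3 2)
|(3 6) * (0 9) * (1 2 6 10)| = |(0 9)(1 2 6 3 10)| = 10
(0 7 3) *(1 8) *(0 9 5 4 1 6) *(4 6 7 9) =(0 9 5 6)(1 8 7 3 4) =[9, 8, 2, 4, 1, 6, 0, 3, 7, 5]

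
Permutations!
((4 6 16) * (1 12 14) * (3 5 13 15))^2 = ((1 12 14)(3 5 13 15)(4 6 16))^2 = (1 14 12)(3 13)(4 16 6)(5 15)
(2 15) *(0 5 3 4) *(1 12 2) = [5, 12, 15, 4, 0, 3, 6, 7, 8, 9, 10, 11, 2, 13, 14, 1] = (0 5 3 4)(1 12 2 15)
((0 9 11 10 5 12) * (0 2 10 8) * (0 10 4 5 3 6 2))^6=(0 6 9 2 11 4 8 5 10 12 3)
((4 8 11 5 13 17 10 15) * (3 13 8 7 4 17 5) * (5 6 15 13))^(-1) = ((3 5 8 11)(4 7)(6 15 17 10 13))^(-1) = (3 11 8 5)(4 7)(6 13 10 17 15)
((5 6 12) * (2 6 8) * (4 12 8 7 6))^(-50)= ((2 4 12 5 7 6 8))^(-50)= (2 8 6 7 5 12 4)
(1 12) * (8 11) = [0, 12, 2, 3, 4, 5, 6, 7, 11, 9, 10, 8, 1] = (1 12)(8 11)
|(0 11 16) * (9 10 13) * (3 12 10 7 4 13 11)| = 12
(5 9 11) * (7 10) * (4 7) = (4 7 10)(5 9 11) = [0, 1, 2, 3, 7, 9, 6, 10, 8, 11, 4, 5]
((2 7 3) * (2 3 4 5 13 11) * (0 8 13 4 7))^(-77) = (0 11 8 2 13)(4 5)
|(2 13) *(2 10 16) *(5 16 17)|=6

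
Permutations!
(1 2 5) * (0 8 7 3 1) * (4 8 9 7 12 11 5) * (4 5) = (0 9 7 3 1 2 5)(4 8 12 11) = [9, 2, 5, 1, 8, 0, 6, 3, 12, 7, 10, 4, 11]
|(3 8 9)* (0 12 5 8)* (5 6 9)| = 10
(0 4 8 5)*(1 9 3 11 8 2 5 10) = (0 4 2 5)(1 9 3 11 8 10) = [4, 9, 5, 11, 2, 0, 6, 7, 10, 3, 1, 8]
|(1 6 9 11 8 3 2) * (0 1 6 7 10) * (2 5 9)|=|(0 1 7 10)(2 6)(3 5 9 11 8)|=20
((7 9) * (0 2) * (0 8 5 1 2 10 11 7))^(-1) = ((0 10 11 7 9)(1 2 8 5))^(-1) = (0 9 7 11 10)(1 5 8 2)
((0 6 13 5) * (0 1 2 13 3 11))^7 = (0 11 3 6)(1 5 13 2)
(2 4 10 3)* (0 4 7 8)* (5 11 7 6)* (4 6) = (0 6 5 11 7 8)(2 4 10 3) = [6, 1, 4, 2, 10, 11, 5, 8, 0, 9, 3, 7]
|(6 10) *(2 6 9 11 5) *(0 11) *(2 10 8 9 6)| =|(0 11 5 10 6 8 9)| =7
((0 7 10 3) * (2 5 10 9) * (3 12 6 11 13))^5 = (0 10 3 5 13 2 11 9 6 7 12)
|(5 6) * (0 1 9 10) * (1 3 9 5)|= 12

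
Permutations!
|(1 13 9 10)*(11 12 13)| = |(1 11 12 13 9 10)| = 6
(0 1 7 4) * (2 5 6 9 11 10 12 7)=(0 1 2 5 6 9 11 10 12 7 4)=[1, 2, 5, 3, 0, 6, 9, 4, 8, 11, 12, 10, 7]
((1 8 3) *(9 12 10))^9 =((1 8 3)(9 12 10))^9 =(12)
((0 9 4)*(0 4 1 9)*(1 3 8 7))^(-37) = ((1 9 3 8 7))^(-37) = (1 8 9 7 3)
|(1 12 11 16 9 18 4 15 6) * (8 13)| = 18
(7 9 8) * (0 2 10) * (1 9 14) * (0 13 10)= (0 2)(1 9 8 7 14)(10 13)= [2, 9, 0, 3, 4, 5, 6, 14, 7, 8, 13, 11, 12, 10, 1]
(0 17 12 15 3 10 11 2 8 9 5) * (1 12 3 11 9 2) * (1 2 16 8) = (0 17 3 10 9 5)(1 12 15 11 2)(8 16) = [17, 12, 1, 10, 4, 0, 6, 7, 16, 5, 9, 2, 15, 13, 14, 11, 8, 3]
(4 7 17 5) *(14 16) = (4 7 17 5)(14 16) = [0, 1, 2, 3, 7, 4, 6, 17, 8, 9, 10, 11, 12, 13, 16, 15, 14, 5]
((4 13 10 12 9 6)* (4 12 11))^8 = (13)(6 9 12)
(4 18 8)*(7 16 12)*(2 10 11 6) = [0, 1, 10, 3, 18, 5, 2, 16, 4, 9, 11, 6, 7, 13, 14, 15, 12, 17, 8] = (2 10 11 6)(4 18 8)(7 16 12)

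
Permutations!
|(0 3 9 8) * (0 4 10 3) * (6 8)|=6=|(3 9 6 8 4 10)|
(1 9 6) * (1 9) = [0, 1, 2, 3, 4, 5, 9, 7, 8, 6] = (6 9)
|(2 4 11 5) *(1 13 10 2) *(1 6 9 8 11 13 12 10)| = 30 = |(1 12 10 2 4 13)(5 6 9 8 11)|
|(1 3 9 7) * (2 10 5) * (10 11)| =|(1 3 9 7)(2 11 10 5)| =4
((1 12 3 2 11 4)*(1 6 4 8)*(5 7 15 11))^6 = (1 15 2)(3 8 7)(5 12 11)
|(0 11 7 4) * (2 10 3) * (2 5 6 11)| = |(0 2 10 3 5 6 11 7 4)| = 9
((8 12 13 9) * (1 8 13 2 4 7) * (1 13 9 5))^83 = ((1 8 12 2 4 7 13 5))^83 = (1 2 13 8 4 5 12 7)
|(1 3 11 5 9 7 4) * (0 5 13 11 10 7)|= |(0 5 9)(1 3 10 7 4)(11 13)|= 30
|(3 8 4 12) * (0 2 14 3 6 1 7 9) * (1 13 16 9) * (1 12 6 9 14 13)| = 13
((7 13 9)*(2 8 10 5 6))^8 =((2 8 10 5 6)(7 13 9))^8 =(2 5 8 6 10)(7 9 13)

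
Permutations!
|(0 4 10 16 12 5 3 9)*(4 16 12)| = |(0 16 4 10 12 5 3 9)| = 8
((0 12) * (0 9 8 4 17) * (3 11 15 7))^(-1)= ((0 12 9 8 4 17)(3 11 15 7))^(-1)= (0 17 4 8 9 12)(3 7 15 11)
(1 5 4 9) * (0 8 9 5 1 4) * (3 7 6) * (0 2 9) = (0 8)(2 9 4 5)(3 7 6) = [8, 1, 9, 7, 5, 2, 3, 6, 0, 4]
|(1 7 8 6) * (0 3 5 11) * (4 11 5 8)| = 8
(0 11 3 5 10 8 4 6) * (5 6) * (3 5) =(0 11 5 10 8 4 3 6) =[11, 1, 2, 6, 3, 10, 0, 7, 4, 9, 8, 5]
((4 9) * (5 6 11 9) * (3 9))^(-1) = ((3 9 4 5 6 11))^(-1) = (3 11 6 5 4 9)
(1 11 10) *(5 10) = [0, 11, 2, 3, 4, 10, 6, 7, 8, 9, 1, 5] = (1 11 5 10)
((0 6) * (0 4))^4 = ((0 6 4))^4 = (0 6 4)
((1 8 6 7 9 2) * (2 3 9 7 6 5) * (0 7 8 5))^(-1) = (0 8 7)(1 2 5)(3 9)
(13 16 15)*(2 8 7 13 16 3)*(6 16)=(2 8 7 13 3)(6 16 15)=[0, 1, 8, 2, 4, 5, 16, 13, 7, 9, 10, 11, 12, 3, 14, 6, 15]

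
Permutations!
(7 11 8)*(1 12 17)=(1 12 17)(7 11 8)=[0, 12, 2, 3, 4, 5, 6, 11, 7, 9, 10, 8, 17, 13, 14, 15, 16, 1]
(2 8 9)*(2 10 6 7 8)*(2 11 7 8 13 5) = (2 11 7 13 5)(6 8 9 10) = [0, 1, 11, 3, 4, 2, 8, 13, 9, 10, 6, 7, 12, 5]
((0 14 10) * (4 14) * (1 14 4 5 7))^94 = (0 14 7)(1 5 10)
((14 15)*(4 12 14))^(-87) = ((4 12 14 15))^(-87) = (4 12 14 15)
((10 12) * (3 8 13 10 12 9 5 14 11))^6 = ((3 8 13 10 9 5 14 11))^6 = (3 14 9 13)(5 10 8 11)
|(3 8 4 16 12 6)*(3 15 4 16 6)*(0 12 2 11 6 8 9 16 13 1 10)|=14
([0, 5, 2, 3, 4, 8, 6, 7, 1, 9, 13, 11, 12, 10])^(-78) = (13)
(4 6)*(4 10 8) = (4 6 10 8) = [0, 1, 2, 3, 6, 5, 10, 7, 4, 9, 8]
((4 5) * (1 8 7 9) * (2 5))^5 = ((1 8 7 9)(2 5 4))^5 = (1 8 7 9)(2 4 5)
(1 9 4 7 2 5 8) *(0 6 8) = (0 6 8 1 9 4 7 2 5) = [6, 9, 5, 3, 7, 0, 8, 2, 1, 4]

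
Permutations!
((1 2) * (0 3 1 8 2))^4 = ((0 3 1)(2 8))^4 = (8)(0 3 1)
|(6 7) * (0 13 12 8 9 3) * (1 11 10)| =6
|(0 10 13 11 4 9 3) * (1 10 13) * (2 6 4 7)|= 18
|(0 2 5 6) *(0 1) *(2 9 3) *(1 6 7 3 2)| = |(0 9 2 5 7 3 1)| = 7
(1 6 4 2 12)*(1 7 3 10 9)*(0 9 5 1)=(0 9)(1 6 4 2 12 7 3 10 5)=[9, 6, 12, 10, 2, 1, 4, 3, 8, 0, 5, 11, 7]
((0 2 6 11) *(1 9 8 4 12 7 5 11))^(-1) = (0 11 5 7 12 4 8 9 1 6 2)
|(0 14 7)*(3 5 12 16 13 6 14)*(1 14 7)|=|(0 3 5 12 16 13 6 7)(1 14)|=8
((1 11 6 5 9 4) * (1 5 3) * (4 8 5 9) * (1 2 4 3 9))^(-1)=(1 4 2 3 5 8 9 6 11)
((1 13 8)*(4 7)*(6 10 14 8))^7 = ((1 13 6 10 14 8)(4 7))^7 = (1 13 6 10 14 8)(4 7)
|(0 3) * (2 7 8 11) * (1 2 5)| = 6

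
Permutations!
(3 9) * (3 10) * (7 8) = (3 9 10)(7 8) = [0, 1, 2, 9, 4, 5, 6, 8, 7, 10, 3]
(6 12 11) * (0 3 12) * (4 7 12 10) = [3, 1, 2, 10, 7, 5, 0, 12, 8, 9, 4, 6, 11] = (0 3 10 4 7 12 11 6)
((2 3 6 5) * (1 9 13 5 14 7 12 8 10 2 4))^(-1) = (1 4 5 13 9)(2 10 8 12 7 14 6 3)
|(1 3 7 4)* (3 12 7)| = |(1 12 7 4)| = 4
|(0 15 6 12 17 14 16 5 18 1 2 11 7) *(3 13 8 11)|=16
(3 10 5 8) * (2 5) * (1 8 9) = (1 8 3 10 2 5 9) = [0, 8, 5, 10, 4, 9, 6, 7, 3, 1, 2]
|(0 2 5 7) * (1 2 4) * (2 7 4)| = |(0 2 5 4 1 7)| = 6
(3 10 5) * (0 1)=(0 1)(3 10 5)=[1, 0, 2, 10, 4, 3, 6, 7, 8, 9, 5]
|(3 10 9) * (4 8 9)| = |(3 10 4 8 9)| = 5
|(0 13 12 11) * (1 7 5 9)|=|(0 13 12 11)(1 7 5 9)|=4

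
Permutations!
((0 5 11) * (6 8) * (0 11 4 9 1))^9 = ((11)(0 5 4 9 1)(6 8))^9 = (11)(0 1 9 4 5)(6 8)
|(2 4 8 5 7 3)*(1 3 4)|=12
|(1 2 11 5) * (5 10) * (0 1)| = 6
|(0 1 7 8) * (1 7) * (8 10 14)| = |(0 7 10 14 8)| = 5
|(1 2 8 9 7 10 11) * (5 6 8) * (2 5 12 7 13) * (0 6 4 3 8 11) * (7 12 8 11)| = 20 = |(0 6 7 10)(1 5 4 3 11)(2 8 9 13)|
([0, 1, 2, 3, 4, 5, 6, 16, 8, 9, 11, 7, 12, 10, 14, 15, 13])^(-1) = [0, 1, 2, 3, 4, 5, 6, 11, 8, 9, 13, 10, 12, 16, 14, 15, 7]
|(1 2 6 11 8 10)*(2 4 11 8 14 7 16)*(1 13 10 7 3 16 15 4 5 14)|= 12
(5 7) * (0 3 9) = (0 3 9)(5 7) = [3, 1, 2, 9, 4, 7, 6, 5, 8, 0]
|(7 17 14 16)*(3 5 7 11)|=7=|(3 5 7 17 14 16 11)|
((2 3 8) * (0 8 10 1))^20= ((0 8 2 3 10 1))^20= (0 2 10)(1 8 3)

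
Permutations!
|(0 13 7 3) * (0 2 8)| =6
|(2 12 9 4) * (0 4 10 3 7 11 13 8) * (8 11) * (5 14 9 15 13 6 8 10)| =|(0 4 2 12 15 13 11 6 8)(3 7 10)(5 14 9)| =9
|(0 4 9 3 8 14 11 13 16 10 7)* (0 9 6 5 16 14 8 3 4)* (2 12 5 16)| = 6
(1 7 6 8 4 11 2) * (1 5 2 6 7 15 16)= (1 15 16)(2 5)(4 11 6 8)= [0, 15, 5, 3, 11, 2, 8, 7, 4, 9, 10, 6, 12, 13, 14, 16, 1]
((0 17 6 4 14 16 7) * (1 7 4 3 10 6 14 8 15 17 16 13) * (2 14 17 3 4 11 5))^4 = ((17)(0 16 11 5 2 14 13 1 7)(3 10 6 4 8 15))^4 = (17)(0 2 7 5 1 11 13 16 14)(3 8 6)(4 10 15)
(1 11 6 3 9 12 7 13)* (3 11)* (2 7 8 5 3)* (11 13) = [0, 2, 7, 9, 4, 3, 13, 11, 5, 12, 10, 6, 8, 1] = (1 2 7 11 6 13)(3 9 12 8 5)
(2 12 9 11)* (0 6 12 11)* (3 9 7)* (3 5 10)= (0 6 12 7 5 10 3 9)(2 11)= [6, 1, 11, 9, 4, 10, 12, 5, 8, 0, 3, 2, 7]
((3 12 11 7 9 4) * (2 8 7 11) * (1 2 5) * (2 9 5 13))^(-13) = ((1 9 4 3 12 13 2 8 7 5))^(-13) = (1 8 12 9 7 13 4 5 2 3)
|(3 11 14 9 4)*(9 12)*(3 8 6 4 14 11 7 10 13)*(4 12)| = |(3 7 10 13)(4 8 6 12 9 14)| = 12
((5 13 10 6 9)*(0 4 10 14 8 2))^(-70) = (14)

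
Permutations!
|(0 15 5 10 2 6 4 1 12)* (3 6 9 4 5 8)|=12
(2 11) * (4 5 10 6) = (2 11)(4 5 10 6) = [0, 1, 11, 3, 5, 10, 4, 7, 8, 9, 6, 2]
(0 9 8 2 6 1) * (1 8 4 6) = (0 9 4 6 8 2 1) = [9, 0, 1, 3, 6, 5, 8, 7, 2, 4]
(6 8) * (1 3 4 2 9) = (1 3 4 2 9)(6 8) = [0, 3, 9, 4, 2, 5, 8, 7, 6, 1]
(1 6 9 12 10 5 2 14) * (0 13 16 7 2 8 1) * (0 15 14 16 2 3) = (0 13 2 16 7 3)(1 6 9 12 10 5 8)(14 15) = [13, 6, 16, 0, 4, 8, 9, 3, 1, 12, 5, 11, 10, 2, 15, 14, 7]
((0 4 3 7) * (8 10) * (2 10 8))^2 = ((0 4 3 7)(2 10))^2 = (10)(0 3)(4 7)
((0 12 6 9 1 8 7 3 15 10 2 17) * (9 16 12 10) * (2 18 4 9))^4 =((0 10 18 4 9 1 8 7 3 15 2 17)(6 16 12))^4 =(0 9 3)(1 15 10)(2 18 8)(4 7 17)(6 16 12)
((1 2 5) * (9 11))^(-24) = ((1 2 5)(9 11))^(-24) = (11)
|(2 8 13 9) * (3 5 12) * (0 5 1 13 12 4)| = |(0 5 4)(1 13 9 2 8 12 3)| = 21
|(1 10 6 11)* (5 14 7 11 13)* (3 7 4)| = 10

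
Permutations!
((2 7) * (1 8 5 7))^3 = ((1 8 5 7 2))^3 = (1 7 8 2 5)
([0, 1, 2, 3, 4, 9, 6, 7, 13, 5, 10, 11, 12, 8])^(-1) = (5 9)(8 13)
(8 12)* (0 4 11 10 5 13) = [4, 1, 2, 3, 11, 13, 6, 7, 12, 9, 5, 10, 8, 0] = (0 4 11 10 5 13)(8 12)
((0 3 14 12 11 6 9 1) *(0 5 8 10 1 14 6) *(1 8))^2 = (0 6 14 11 3 9 12)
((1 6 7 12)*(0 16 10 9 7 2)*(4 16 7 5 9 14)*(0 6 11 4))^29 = ((0 7 12 1 11 4 16 10 14)(2 6)(5 9))^29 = (0 12 11 16 14 7 1 4 10)(2 6)(5 9)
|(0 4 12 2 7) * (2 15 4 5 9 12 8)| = 9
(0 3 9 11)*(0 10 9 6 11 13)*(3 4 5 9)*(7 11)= (0 4 5 9 13)(3 6 7 11 10)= [4, 1, 2, 6, 5, 9, 7, 11, 8, 13, 3, 10, 12, 0]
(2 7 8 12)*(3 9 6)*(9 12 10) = (2 7 8 10 9 6 3 12) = [0, 1, 7, 12, 4, 5, 3, 8, 10, 6, 9, 11, 2]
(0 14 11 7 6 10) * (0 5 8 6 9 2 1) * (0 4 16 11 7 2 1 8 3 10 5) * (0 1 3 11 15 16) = (0 14 7 9 3 10 1 4)(2 8 6 5 11)(15 16) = [14, 4, 8, 10, 0, 11, 5, 9, 6, 3, 1, 2, 12, 13, 7, 16, 15]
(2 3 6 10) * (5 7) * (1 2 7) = (1 2 3 6 10 7 5) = [0, 2, 3, 6, 4, 1, 10, 5, 8, 9, 7]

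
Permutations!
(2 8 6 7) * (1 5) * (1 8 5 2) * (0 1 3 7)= (0 1 2 5 8 6)(3 7)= [1, 2, 5, 7, 4, 8, 0, 3, 6]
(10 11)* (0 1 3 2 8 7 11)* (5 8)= (0 1 3 2 5 8 7 11 10)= [1, 3, 5, 2, 4, 8, 6, 11, 7, 9, 0, 10]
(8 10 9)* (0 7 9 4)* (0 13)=(0 7 9 8 10 4 13)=[7, 1, 2, 3, 13, 5, 6, 9, 10, 8, 4, 11, 12, 0]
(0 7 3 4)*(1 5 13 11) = (0 7 3 4)(1 5 13 11) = [7, 5, 2, 4, 0, 13, 6, 3, 8, 9, 10, 1, 12, 11]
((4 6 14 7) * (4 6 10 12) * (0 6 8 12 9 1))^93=((0 6 14 7 8 12 4 10 9 1))^93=(0 7 4 1 14 12 9 6 8 10)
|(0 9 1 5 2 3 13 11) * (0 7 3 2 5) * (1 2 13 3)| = |(0 9 2 13 11 7 1)| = 7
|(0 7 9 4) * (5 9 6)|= 6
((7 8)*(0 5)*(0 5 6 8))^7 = ((0 6 8 7))^7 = (0 7 8 6)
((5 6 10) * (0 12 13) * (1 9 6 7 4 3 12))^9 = (0 12 4 5 6 1 13 3 7 10 9)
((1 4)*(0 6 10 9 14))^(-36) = (0 14 9 10 6) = ((0 6 10 9 14)(1 4))^(-36)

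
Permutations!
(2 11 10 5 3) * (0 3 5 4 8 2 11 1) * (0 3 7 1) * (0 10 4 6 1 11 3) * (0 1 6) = (0 7 11 4 8 2 10) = [7, 1, 10, 3, 8, 5, 6, 11, 2, 9, 0, 4]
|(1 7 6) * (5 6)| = |(1 7 5 6)| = 4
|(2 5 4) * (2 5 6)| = 2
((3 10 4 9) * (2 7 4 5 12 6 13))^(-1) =(2 13 6 12 5 10 3 9 4 7)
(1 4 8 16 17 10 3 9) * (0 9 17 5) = [9, 4, 2, 17, 8, 0, 6, 7, 16, 1, 3, 11, 12, 13, 14, 15, 5, 10] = (0 9 1 4 8 16 5)(3 17 10)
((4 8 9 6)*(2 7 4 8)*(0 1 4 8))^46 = ((0 1 4 2 7 8 9 6))^46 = (0 9 7 4)(1 6 8 2)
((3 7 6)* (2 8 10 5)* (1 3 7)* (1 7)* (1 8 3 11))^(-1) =(1 11)(2 5 10 8 6 7 3)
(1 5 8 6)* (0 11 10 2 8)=(0 11 10 2 8 6 1 5)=[11, 5, 8, 3, 4, 0, 1, 7, 6, 9, 2, 10]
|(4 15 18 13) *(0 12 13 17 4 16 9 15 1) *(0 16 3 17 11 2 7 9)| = |(0 12 13 3 17 4 1 16)(2 7 9 15 18 11)| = 24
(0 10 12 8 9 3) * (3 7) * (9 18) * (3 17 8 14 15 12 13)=(0 10 13 3)(7 17 8 18 9)(12 14 15)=[10, 1, 2, 0, 4, 5, 6, 17, 18, 7, 13, 11, 14, 3, 15, 12, 16, 8, 9]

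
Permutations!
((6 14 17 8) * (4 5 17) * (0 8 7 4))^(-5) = (0 14 6 8)(4 7 17 5)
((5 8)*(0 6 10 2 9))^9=((0 6 10 2 9)(5 8))^9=(0 9 2 10 6)(5 8)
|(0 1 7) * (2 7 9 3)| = 6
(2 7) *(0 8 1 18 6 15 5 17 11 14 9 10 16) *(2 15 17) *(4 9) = (0 8 1 18 6 17 11 14 4 9 10 16)(2 7 15 5) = [8, 18, 7, 3, 9, 2, 17, 15, 1, 10, 16, 14, 12, 13, 4, 5, 0, 11, 6]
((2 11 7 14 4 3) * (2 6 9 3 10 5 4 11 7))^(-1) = (2 11 14 7)(3 9 6)(4 5 10)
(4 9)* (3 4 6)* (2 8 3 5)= (2 8 3 4 9 6 5)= [0, 1, 8, 4, 9, 2, 5, 7, 3, 6]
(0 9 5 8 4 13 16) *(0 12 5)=(0 9)(4 13 16 12 5 8)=[9, 1, 2, 3, 13, 8, 6, 7, 4, 0, 10, 11, 5, 16, 14, 15, 12]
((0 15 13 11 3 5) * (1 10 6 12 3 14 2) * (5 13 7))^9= (0 15 7 5)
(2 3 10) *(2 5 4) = (2 3 10 5 4) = [0, 1, 3, 10, 2, 4, 6, 7, 8, 9, 5]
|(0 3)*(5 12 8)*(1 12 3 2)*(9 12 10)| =9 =|(0 2 1 10 9 12 8 5 3)|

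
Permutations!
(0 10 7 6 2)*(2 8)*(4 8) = [10, 1, 0, 3, 8, 5, 4, 6, 2, 9, 7] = (0 10 7 6 4 8 2)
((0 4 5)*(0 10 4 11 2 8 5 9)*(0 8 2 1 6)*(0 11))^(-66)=(11)(4 10 5 8 9)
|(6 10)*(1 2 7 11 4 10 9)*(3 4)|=9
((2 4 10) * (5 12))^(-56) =((2 4 10)(5 12))^(-56) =(12)(2 4 10)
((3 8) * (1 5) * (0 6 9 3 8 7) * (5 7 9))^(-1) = (0 7 1 5 6)(3 9) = ((0 6 5 1 7)(3 9))^(-1)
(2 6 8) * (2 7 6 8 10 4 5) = [0, 1, 8, 3, 5, 2, 10, 6, 7, 9, 4] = (2 8 7 6 10 4 5)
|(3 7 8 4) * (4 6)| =5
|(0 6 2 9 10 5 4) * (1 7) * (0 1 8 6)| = |(1 7 8 6 2 9 10 5 4)| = 9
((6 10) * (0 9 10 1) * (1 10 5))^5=((0 9 5 1)(6 10))^5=(0 9 5 1)(6 10)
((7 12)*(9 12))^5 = (7 12 9) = ((7 9 12))^5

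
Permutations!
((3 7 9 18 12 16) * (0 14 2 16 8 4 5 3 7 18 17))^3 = ((0 14 2 16 7 9 17)(3 18 12 8 4 5))^3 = (0 16 17 2 9 14 7)(3 8)(4 18)(5 12)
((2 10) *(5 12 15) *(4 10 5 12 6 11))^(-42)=(15)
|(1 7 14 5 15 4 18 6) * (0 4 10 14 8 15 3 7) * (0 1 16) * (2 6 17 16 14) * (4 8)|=14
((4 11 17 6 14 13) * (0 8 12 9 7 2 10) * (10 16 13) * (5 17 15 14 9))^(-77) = ((0 8 12 5 17 6 9 7 2 16 13 4 11 15 14 10))^(-77) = (0 5 9 16 11 10 12 6 2 4 14 8 17 7 13 15)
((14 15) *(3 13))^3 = (3 13)(14 15)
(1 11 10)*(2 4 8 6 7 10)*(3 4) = (1 11 2 3 4 8 6 7 10) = [0, 11, 3, 4, 8, 5, 7, 10, 6, 9, 1, 2]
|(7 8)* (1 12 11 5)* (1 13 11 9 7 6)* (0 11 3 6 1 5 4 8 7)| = 28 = |(0 11 4 8 1 12 9)(3 6 5 13)|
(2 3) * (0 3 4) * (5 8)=[3, 1, 4, 2, 0, 8, 6, 7, 5]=(0 3 2 4)(5 8)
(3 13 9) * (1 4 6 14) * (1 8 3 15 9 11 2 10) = (1 4 6 14 8 3 13 11 2 10)(9 15) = [0, 4, 10, 13, 6, 5, 14, 7, 3, 15, 1, 2, 12, 11, 8, 9]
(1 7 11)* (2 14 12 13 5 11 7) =[0, 2, 14, 3, 4, 11, 6, 7, 8, 9, 10, 1, 13, 5, 12] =(1 2 14 12 13 5 11)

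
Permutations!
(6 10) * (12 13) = (6 10)(12 13) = [0, 1, 2, 3, 4, 5, 10, 7, 8, 9, 6, 11, 13, 12]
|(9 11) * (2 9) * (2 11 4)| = 3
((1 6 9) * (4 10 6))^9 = ((1 4 10 6 9))^9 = (1 9 6 10 4)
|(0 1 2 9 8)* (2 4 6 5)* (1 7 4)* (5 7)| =15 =|(0 5 2 9 8)(4 6 7)|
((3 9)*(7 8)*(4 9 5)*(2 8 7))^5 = ((2 8)(3 5 4 9))^5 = (2 8)(3 5 4 9)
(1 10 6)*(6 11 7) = [0, 10, 2, 3, 4, 5, 1, 6, 8, 9, 11, 7] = (1 10 11 7 6)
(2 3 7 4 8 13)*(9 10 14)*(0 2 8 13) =(0 2 3 7 4 13 8)(9 10 14) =[2, 1, 3, 7, 13, 5, 6, 4, 0, 10, 14, 11, 12, 8, 9]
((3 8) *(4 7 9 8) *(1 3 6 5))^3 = (1 7 6 3 9 5 4 8)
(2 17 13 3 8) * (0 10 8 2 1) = (0 10 8 1)(2 17 13 3) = [10, 0, 17, 2, 4, 5, 6, 7, 1, 9, 8, 11, 12, 3, 14, 15, 16, 13]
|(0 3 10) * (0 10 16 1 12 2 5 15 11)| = 9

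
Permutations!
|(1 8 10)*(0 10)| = 4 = |(0 10 1 8)|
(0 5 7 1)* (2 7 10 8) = (0 5 10 8 2 7 1) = [5, 0, 7, 3, 4, 10, 6, 1, 2, 9, 8]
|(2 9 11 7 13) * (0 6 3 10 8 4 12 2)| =12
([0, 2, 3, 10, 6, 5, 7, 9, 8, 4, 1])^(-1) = [0, 10, 1, 2, 9, 5, 4, 6, 8, 7, 3]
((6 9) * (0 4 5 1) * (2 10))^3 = (0 1 5 4)(2 10)(6 9)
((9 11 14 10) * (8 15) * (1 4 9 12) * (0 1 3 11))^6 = ((0 1 4 9)(3 11 14 10 12)(8 15))^6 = (15)(0 4)(1 9)(3 11 14 10 12)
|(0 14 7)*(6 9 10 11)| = 12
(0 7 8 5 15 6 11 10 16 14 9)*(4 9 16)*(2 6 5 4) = [7, 1, 6, 3, 9, 15, 11, 8, 4, 0, 2, 10, 12, 13, 16, 5, 14] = (0 7 8 4 9)(2 6 11 10)(5 15)(14 16)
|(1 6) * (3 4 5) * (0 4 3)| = 6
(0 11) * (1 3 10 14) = (0 11)(1 3 10 14) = [11, 3, 2, 10, 4, 5, 6, 7, 8, 9, 14, 0, 12, 13, 1]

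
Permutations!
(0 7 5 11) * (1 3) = (0 7 5 11)(1 3) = [7, 3, 2, 1, 4, 11, 6, 5, 8, 9, 10, 0]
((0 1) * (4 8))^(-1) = (0 1)(4 8)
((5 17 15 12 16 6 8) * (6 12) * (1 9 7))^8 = (1 7 9)(5 6 17 8 15)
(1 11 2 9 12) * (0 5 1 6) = (0 5 1 11 2 9 12 6) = [5, 11, 9, 3, 4, 1, 0, 7, 8, 12, 10, 2, 6]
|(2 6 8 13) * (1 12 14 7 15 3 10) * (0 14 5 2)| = 13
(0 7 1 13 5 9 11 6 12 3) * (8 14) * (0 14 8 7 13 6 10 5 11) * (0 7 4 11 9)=(0 13 9 7 1 6 12 3 14 4 11 10 5)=[13, 6, 2, 14, 11, 0, 12, 1, 8, 7, 5, 10, 3, 9, 4]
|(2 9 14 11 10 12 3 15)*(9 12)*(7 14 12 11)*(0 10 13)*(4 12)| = 10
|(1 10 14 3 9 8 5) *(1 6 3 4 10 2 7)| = |(1 2 7)(3 9 8 5 6)(4 10 14)| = 15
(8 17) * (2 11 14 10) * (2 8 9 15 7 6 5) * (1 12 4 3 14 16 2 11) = (1 12 4 3 14 10 8 17 9 15 7 6 5 11 16 2) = [0, 12, 1, 14, 3, 11, 5, 6, 17, 15, 8, 16, 4, 13, 10, 7, 2, 9]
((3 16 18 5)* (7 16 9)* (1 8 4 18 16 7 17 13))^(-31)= (1 3 8 9 4 17 18 13 5)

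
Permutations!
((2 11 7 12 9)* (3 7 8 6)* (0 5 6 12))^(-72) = ((0 5 6 3 7)(2 11 8 12 9))^(-72) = (0 3 5 7 6)(2 12 11 9 8)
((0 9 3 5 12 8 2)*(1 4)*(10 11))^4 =((0 9 3 5 12 8 2)(1 4)(10 11))^4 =(0 12 9 8 3 2 5)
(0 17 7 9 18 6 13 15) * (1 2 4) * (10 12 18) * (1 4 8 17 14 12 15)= [14, 2, 8, 3, 4, 5, 13, 9, 17, 10, 15, 11, 18, 1, 12, 0, 16, 7, 6]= (0 14 12 18 6 13 1 2 8 17 7 9 10 15)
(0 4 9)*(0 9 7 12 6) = (0 4 7 12 6) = [4, 1, 2, 3, 7, 5, 0, 12, 8, 9, 10, 11, 6]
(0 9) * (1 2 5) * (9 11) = [11, 2, 5, 3, 4, 1, 6, 7, 8, 0, 10, 9] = (0 11 9)(1 2 5)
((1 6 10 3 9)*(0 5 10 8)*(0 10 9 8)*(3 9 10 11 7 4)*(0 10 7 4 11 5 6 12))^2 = (0 10 1)(3 5 11)(4 8 7)(6 9 12)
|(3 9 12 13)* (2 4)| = 4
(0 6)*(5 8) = (0 6)(5 8) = [6, 1, 2, 3, 4, 8, 0, 7, 5]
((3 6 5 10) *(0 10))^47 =(0 3 5 10 6) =((0 10 3 6 5))^47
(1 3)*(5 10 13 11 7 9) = [0, 3, 2, 1, 4, 10, 6, 9, 8, 5, 13, 7, 12, 11] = (1 3)(5 10 13 11 7 9)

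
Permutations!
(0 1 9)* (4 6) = (0 1 9)(4 6) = [1, 9, 2, 3, 6, 5, 4, 7, 8, 0]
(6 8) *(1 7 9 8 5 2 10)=(1 7 9 8 6 5 2 10)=[0, 7, 10, 3, 4, 2, 5, 9, 6, 8, 1]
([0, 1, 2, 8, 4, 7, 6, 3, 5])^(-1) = [0, 1, 2, 7, 4, 8, 6, 5, 3]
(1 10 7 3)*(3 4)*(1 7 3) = (1 10 3 7 4) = [0, 10, 2, 7, 1, 5, 6, 4, 8, 9, 3]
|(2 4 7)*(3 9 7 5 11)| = 7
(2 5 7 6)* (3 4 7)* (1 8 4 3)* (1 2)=[0, 8, 5, 3, 7, 2, 1, 6, 4]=(1 8 4 7 6)(2 5)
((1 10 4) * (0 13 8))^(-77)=((0 13 8)(1 10 4))^(-77)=(0 13 8)(1 10 4)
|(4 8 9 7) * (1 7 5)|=6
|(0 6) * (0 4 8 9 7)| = 6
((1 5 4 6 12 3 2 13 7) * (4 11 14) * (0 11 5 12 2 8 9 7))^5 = ((0 11 14 4 6 2 13)(1 12 3 8 9 7))^5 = (0 2 4 11 13 6 14)(1 7 9 8 3 12)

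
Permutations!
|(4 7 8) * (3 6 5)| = 3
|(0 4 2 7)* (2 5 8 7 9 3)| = |(0 4 5 8 7)(2 9 3)| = 15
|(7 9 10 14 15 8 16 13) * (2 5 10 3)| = 11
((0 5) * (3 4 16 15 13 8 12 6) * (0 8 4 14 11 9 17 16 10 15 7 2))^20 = ((0 5 8 12 6 3 14 11 9 17 16 7 2)(4 10 15 13))^20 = (0 11 5 9 8 17 12 16 6 7 3 2 14)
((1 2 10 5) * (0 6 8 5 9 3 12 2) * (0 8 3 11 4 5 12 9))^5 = ((0 6 3 9 11 4 5 1 8 12 2 10))^5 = (0 4 2 9 8 6 5 10 11 12 3 1)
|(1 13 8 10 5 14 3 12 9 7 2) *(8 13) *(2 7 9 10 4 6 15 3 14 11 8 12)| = |(1 12 10 5 11 8 4 6 15 3 2)| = 11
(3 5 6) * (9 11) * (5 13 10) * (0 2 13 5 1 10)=(0 2 13)(1 10)(3 5 6)(9 11)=[2, 10, 13, 5, 4, 6, 3, 7, 8, 11, 1, 9, 12, 0]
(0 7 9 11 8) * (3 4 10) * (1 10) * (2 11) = (0 7 9 2 11 8)(1 10 3 4) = [7, 10, 11, 4, 1, 5, 6, 9, 0, 2, 3, 8]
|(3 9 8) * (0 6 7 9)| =|(0 6 7 9 8 3)| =6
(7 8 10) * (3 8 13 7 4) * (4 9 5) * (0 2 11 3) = [2, 1, 11, 8, 0, 4, 6, 13, 10, 5, 9, 3, 12, 7] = (0 2 11 3 8 10 9 5 4)(7 13)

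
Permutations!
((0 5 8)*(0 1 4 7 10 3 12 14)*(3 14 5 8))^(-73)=(0 7 8 10 1 14 4)(3 5 12)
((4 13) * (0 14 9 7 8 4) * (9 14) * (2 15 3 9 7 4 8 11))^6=((0 7 11 2 15 3 9 4 13))^6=(0 9 2)(3 11 13)(4 15 7)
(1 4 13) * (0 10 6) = [10, 4, 2, 3, 13, 5, 0, 7, 8, 9, 6, 11, 12, 1] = (0 10 6)(1 4 13)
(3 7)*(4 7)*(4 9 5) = (3 9 5 4 7) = [0, 1, 2, 9, 7, 4, 6, 3, 8, 5]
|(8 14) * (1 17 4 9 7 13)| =6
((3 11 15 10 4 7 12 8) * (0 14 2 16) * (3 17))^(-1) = ((0 14 2 16)(3 11 15 10 4 7 12 8 17))^(-1) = (0 16 2 14)(3 17 8 12 7 4 10 15 11)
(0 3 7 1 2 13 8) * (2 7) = (0 3 2 13 8)(1 7) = [3, 7, 13, 2, 4, 5, 6, 1, 0, 9, 10, 11, 12, 8]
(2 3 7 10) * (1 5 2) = (1 5 2 3 7 10) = [0, 5, 3, 7, 4, 2, 6, 10, 8, 9, 1]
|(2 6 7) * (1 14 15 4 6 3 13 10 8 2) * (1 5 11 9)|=45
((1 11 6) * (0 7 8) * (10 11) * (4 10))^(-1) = (0 8 7)(1 6 11 10 4) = ((0 7 8)(1 4 10 11 6))^(-1)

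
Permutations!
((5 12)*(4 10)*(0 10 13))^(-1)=((0 10 4 13)(5 12))^(-1)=(0 13 4 10)(5 12)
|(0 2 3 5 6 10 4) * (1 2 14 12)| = 10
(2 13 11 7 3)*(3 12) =(2 13 11 7 12 3) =[0, 1, 13, 2, 4, 5, 6, 12, 8, 9, 10, 7, 3, 11]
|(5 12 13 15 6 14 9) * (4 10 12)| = |(4 10 12 13 15 6 14 9 5)| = 9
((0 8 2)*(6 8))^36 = (8)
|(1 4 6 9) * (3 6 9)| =6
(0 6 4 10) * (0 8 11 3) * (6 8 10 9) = (0 8 11 3)(4 9 6) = [8, 1, 2, 0, 9, 5, 4, 7, 11, 6, 10, 3]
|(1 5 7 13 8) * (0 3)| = 10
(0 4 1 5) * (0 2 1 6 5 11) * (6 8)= [4, 11, 1, 3, 8, 2, 5, 7, 6, 9, 10, 0]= (0 4 8 6 5 2 1 11)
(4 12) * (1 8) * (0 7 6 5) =(0 7 6 5)(1 8)(4 12) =[7, 8, 2, 3, 12, 0, 5, 6, 1, 9, 10, 11, 4]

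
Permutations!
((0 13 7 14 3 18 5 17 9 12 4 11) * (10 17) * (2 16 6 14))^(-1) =((0 13 7 2 16 6 14 3 18 5 10 17 9 12 4 11))^(-1) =(0 11 4 12 9 17 10 5 18 3 14 6 16 2 7 13)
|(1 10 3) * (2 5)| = 6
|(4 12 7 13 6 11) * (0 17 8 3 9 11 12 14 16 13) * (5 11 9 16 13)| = |(0 17 8 3 16 5 11 4 14 13 6 12 7)| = 13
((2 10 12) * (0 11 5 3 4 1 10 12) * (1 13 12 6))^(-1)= (0 10 1 6 2 12 13 4 3 5 11)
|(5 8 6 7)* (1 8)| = |(1 8 6 7 5)| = 5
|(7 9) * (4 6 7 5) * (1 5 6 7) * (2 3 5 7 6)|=8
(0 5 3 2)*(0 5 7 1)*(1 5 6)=[7, 0, 6, 2, 4, 3, 1, 5]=(0 7 5 3 2 6 1)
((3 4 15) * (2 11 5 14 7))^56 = ((2 11 5 14 7)(3 4 15))^56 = (2 11 5 14 7)(3 15 4)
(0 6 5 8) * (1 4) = (0 6 5 8)(1 4) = [6, 4, 2, 3, 1, 8, 5, 7, 0]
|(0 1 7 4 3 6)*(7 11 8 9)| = 9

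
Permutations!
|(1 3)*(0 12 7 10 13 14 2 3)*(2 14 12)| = 4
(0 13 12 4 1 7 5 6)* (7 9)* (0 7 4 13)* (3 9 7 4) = (1 7 5 6 4)(3 9)(12 13) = [0, 7, 2, 9, 1, 6, 4, 5, 8, 3, 10, 11, 13, 12]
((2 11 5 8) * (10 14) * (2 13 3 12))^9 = (2 5 13 12 11 8 3)(10 14)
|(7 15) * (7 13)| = |(7 15 13)| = 3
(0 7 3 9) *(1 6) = (0 7 3 9)(1 6) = [7, 6, 2, 9, 4, 5, 1, 3, 8, 0]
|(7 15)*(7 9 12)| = |(7 15 9 12)| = 4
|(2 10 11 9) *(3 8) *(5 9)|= 10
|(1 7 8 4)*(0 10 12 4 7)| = |(0 10 12 4 1)(7 8)| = 10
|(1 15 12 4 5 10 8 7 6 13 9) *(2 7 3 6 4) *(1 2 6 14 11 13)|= |(1 15 12 6)(2 7 4 5 10 8 3 14 11 13 9)|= 44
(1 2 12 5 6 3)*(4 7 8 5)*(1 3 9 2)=(2 12 4 7 8 5 6 9)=[0, 1, 12, 3, 7, 6, 9, 8, 5, 2, 10, 11, 4]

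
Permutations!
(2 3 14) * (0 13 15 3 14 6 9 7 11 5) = (0 13 15 3 6 9 7 11 5)(2 14) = [13, 1, 14, 6, 4, 0, 9, 11, 8, 7, 10, 5, 12, 15, 2, 3]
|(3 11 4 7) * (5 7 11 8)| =|(3 8 5 7)(4 11)| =4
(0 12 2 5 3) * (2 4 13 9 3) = [12, 1, 5, 0, 13, 2, 6, 7, 8, 3, 10, 11, 4, 9] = (0 12 4 13 9 3)(2 5)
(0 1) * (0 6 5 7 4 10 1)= (1 6 5 7 4 10)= [0, 6, 2, 3, 10, 7, 5, 4, 8, 9, 1]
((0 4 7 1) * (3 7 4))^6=(0 7)(1 3)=((0 3 7 1))^6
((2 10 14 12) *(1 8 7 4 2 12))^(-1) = (1 14 10 2 4 7 8)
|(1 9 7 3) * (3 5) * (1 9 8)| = |(1 8)(3 9 7 5)| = 4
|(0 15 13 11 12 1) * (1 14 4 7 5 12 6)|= 30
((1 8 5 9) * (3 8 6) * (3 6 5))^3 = ((1 5 9)(3 8))^3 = (9)(3 8)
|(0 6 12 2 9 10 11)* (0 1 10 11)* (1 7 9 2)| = |(0 6 12 1 10)(7 9 11)| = 15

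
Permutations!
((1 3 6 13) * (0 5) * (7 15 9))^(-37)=((0 5)(1 3 6 13)(7 15 9))^(-37)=(0 5)(1 13 6 3)(7 9 15)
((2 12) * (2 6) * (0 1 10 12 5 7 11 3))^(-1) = (0 3 11 7 5 2 6 12 10 1)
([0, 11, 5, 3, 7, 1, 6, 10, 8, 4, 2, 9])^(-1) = [0, 5, 10, 3, 9, 2, 6, 4, 8, 11, 7, 1]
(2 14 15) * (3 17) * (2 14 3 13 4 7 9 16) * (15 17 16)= [0, 1, 3, 16, 7, 5, 6, 9, 8, 15, 10, 11, 12, 4, 17, 14, 2, 13]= (2 3 16)(4 7 9 15 14 17 13)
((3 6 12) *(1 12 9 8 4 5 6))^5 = (1 3 12)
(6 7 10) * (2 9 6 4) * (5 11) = [0, 1, 9, 3, 2, 11, 7, 10, 8, 6, 4, 5] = (2 9 6 7 10 4)(5 11)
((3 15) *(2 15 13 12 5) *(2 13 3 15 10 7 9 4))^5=(15)(5 12 13)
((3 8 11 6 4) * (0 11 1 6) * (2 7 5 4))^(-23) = (0 11)(1 6 2 7 5 4 3 8)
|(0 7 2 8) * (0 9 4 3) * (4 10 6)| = 9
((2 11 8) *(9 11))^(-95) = ((2 9 11 8))^(-95) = (2 9 11 8)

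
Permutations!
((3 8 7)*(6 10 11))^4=(3 8 7)(6 10 11)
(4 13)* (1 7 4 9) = (1 7 4 13 9) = [0, 7, 2, 3, 13, 5, 6, 4, 8, 1, 10, 11, 12, 9]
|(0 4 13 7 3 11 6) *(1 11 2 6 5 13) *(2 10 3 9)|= |(0 4 1 11 5 13 7 9 2 6)(3 10)|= 10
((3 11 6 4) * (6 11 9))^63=((11)(3 9 6 4))^63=(11)(3 4 6 9)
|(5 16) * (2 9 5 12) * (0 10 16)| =7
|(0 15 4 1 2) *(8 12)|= 10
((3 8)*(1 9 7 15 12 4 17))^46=(1 12 9 4 7 17 15)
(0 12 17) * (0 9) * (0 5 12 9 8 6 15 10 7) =(0 9 5 12 17 8 6 15 10 7) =[9, 1, 2, 3, 4, 12, 15, 0, 6, 5, 7, 11, 17, 13, 14, 10, 16, 8]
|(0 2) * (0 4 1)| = |(0 2 4 1)| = 4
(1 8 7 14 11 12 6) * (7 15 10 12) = (1 8 15 10 12 6)(7 14 11) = [0, 8, 2, 3, 4, 5, 1, 14, 15, 9, 12, 7, 6, 13, 11, 10]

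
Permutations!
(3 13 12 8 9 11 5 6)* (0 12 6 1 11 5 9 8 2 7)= (0 12 2 7)(1 11 9 5)(3 13 6)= [12, 11, 7, 13, 4, 1, 3, 0, 8, 5, 10, 9, 2, 6]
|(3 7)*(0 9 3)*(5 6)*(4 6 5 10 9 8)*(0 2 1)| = |(0 8 4 6 10 9 3 7 2 1)| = 10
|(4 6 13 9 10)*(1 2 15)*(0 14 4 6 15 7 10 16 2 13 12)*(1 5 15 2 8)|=40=|(0 14 4 2 7 10 6 12)(1 13 9 16 8)(5 15)|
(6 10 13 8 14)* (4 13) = (4 13 8 14 6 10) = [0, 1, 2, 3, 13, 5, 10, 7, 14, 9, 4, 11, 12, 8, 6]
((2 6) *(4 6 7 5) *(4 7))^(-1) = (2 6 4)(5 7)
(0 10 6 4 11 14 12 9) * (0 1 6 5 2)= [10, 6, 0, 3, 11, 2, 4, 7, 8, 1, 5, 14, 9, 13, 12]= (0 10 5 2)(1 6 4 11 14 12 9)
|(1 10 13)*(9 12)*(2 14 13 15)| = 6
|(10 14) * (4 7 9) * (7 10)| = |(4 10 14 7 9)| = 5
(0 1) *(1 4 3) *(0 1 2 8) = [4, 1, 8, 2, 3, 5, 6, 7, 0] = (0 4 3 2 8)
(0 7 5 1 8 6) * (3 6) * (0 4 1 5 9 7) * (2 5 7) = (1 8 3 6 4)(2 5 7 9) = [0, 8, 5, 6, 1, 7, 4, 9, 3, 2]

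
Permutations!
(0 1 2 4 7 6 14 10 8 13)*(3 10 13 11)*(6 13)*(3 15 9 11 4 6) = [1, 2, 6, 10, 7, 5, 14, 13, 4, 11, 8, 15, 12, 0, 3, 9] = (0 1 2 6 14 3 10 8 4 7 13)(9 11 15)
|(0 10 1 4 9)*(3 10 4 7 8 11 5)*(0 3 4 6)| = |(0 6)(1 7 8 11 5 4 9 3 10)| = 18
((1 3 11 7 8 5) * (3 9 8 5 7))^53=((1 9 8 7 5)(3 11))^53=(1 7 9 5 8)(3 11)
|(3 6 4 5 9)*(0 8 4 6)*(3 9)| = 5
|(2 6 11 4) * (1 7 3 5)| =|(1 7 3 5)(2 6 11 4)| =4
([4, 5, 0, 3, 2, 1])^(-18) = (5)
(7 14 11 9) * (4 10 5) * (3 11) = (3 11 9 7 14)(4 10 5) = [0, 1, 2, 11, 10, 4, 6, 14, 8, 7, 5, 9, 12, 13, 3]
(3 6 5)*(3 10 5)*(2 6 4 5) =(2 6 3 4 5 10) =[0, 1, 6, 4, 5, 10, 3, 7, 8, 9, 2]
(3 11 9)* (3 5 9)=(3 11)(5 9)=[0, 1, 2, 11, 4, 9, 6, 7, 8, 5, 10, 3]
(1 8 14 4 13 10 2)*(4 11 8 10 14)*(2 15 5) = [0, 10, 1, 3, 13, 2, 6, 7, 4, 9, 15, 8, 12, 14, 11, 5] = (1 10 15 5 2)(4 13 14 11 8)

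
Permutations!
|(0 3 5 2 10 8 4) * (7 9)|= 14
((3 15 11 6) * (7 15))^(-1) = (3 6 11 15 7)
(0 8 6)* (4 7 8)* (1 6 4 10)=[10, 6, 2, 3, 7, 5, 0, 8, 4, 9, 1]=(0 10 1 6)(4 7 8)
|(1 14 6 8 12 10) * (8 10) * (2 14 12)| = 7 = |(1 12 8 2 14 6 10)|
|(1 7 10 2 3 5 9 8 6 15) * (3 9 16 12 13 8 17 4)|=|(1 7 10 2 9 17 4 3 5 16 12 13 8 6 15)|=15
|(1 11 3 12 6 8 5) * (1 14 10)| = |(1 11 3 12 6 8 5 14 10)| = 9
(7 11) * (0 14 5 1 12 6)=(0 14 5 1 12 6)(7 11)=[14, 12, 2, 3, 4, 1, 0, 11, 8, 9, 10, 7, 6, 13, 5]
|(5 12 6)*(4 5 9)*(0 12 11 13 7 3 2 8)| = 12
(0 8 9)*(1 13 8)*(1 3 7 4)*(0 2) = (0 3 7 4 1 13 8 9 2) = [3, 13, 0, 7, 1, 5, 6, 4, 9, 2, 10, 11, 12, 8]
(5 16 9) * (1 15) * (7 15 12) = (1 12 7 15)(5 16 9) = [0, 12, 2, 3, 4, 16, 6, 15, 8, 5, 10, 11, 7, 13, 14, 1, 9]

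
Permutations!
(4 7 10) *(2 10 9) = (2 10 4 7 9) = [0, 1, 10, 3, 7, 5, 6, 9, 8, 2, 4]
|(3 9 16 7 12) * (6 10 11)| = 15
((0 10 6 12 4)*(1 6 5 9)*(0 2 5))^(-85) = (0 10)(1 9 5 2 4 12 6)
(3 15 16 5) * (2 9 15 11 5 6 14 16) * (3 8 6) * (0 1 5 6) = (0 1 5 8)(2 9 15)(3 11 6 14 16) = [1, 5, 9, 11, 4, 8, 14, 7, 0, 15, 10, 6, 12, 13, 16, 2, 3]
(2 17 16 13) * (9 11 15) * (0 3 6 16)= (0 3 6 16 13 2 17)(9 11 15)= [3, 1, 17, 6, 4, 5, 16, 7, 8, 11, 10, 15, 12, 2, 14, 9, 13, 0]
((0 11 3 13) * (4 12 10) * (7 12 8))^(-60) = (13)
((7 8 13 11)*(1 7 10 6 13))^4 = ((1 7 8)(6 13 11 10))^4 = (13)(1 7 8)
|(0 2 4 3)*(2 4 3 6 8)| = |(0 4 6 8 2 3)| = 6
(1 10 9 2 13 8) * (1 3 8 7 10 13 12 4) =(1 13 7 10 9 2 12 4)(3 8) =[0, 13, 12, 8, 1, 5, 6, 10, 3, 2, 9, 11, 4, 7]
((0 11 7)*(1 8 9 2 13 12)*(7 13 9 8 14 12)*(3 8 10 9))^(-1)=((0 11 13 7)(1 14 12)(2 3 8 10 9))^(-1)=(0 7 13 11)(1 12 14)(2 9 10 8 3)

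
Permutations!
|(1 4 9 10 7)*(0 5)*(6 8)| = 10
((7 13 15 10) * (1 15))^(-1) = (1 13 7 10 15)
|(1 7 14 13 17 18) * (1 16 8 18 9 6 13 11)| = |(1 7 14 11)(6 13 17 9)(8 18 16)| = 12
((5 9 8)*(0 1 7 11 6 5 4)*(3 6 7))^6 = (11)(0 8 5 3)(1 4 9 6)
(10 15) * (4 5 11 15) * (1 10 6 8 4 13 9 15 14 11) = [0, 10, 2, 3, 5, 1, 8, 7, 4, 15, 13, 14, 12, 9, 11, 6] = (1 10 13 9 15 6 8 4 5)(11 14)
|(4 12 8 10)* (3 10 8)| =|(3 10 4 12)| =4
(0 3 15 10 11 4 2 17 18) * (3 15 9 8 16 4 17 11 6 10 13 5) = [15, 1, 11, 9, 2, 3, 10, 7, 16, 8, 6, 17, 12, 5, 14, 13, 4, 18, 0] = (0 15 13 5 3 9 8 16 4 2 11 17 18)(6 10)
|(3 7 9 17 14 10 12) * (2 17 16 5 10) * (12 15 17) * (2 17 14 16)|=30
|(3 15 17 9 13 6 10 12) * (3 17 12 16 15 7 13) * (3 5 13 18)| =9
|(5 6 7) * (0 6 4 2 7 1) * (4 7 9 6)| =6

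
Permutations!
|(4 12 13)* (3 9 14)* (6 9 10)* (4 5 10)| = 9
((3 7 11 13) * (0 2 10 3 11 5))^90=((0 2 10 3 7 5)(11 13))^90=(13)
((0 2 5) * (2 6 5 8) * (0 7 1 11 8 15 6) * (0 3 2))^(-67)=(0 15 7 8 2 5 11 3 6 1)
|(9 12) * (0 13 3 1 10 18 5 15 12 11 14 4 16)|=14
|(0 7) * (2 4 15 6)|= 4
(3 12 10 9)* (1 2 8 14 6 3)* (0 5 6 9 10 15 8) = (0 5 6 3 12 15 8 14 9 1 2) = [5, 2, 0, 12, 4, 6, 3, 7, 14, 1, 10, 11, 15, 13, 9, 8]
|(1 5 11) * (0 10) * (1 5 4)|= 2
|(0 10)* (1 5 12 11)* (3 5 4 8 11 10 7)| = 12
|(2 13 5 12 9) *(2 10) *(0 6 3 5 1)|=10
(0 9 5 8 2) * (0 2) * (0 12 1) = (0 9 5 8 12 1) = [9, 0, 2, 3, 4, 8, 6, 7, 12, 5, 10, 11, 1]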